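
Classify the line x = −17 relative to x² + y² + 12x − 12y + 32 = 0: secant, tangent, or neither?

neither

Centre (−6, 6), r² = 40. Distance² from centre to line = (11)² = 121.
Since d² > r², the line lies outside the circle.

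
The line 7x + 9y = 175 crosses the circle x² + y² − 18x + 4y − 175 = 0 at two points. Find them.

Substitute y = (175 − 7x)/9:
130x² − 4160x + 22750 = 0  ⟹  x² − 32x + 175 = 0
x = 25 or x = 7, giving (25, 0) and (7, 14).

(7, 14) and (25, 0)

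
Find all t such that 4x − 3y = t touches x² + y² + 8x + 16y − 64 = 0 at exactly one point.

t = −52 or t = 68

For a tangent, require d(centre, line) = r = 12.
|4·(−4) − 3·(−8) − t| / √25 = 12
|t − (8)| = 12·5, so t = 68 or t = −52.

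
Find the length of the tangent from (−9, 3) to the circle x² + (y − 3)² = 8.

With centre O = (0, 3), |OP|² = 81 and r² = 8.
The tangent meets the radius at right angles, so tangent² = |PO|² − r² = 81 − 8 = 73.

√73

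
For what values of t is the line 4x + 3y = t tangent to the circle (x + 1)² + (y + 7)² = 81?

The line touches the circle iff its distance from (−1, −7) is 9:
|4·(−1) + 3·(−7) − t| / √25 = 9
|t − (−25)| = 9·5, so t = 20 or t = −70.

t = −70 or t = 20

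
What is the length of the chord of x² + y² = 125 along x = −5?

20

The line gives x = −5. Substituting into the circle:
y² − 100 = 0
y = 10 or y = −10, giving (−5, 10) and (−5, −10).
Chord length = distance between (−5, 10) and (−5, −10) = √400 = 20.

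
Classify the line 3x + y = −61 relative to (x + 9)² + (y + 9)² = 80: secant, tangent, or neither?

Substituting the line into the circle gives 10x² + 330x + 2705 = 0.
Discriminant = (330)² − 4·10·(2705) = 700 > 0.
Two real roots: the line is a secant.

secant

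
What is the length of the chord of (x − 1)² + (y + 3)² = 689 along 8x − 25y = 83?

2√689

Centre (1, −3), r² = 689. Perpendicular distance d from centre to line = |0| / √689 = 0/√689.
Half the chord is √(r² − d²) = √(689), so the full chord is 2√689.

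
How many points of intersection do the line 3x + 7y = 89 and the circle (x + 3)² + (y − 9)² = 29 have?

2

d² = (3·(−3) + 7·9 − (89))²/58 = 1225/58; r² = 29.
Since d² < r², the line cuts the circle twice.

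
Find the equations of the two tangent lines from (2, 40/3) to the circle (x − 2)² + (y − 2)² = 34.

Let a tangent through (2, 40/3) have slope m. Its distance from (2, 2) must equal √34:
(0m − (−34/3))² = 34(m² + 1)
9m² − 25 = 0, so m = 5/3 or m = −5/3.
Through (2, 40/3) these give 5x − 3y = −30 and 5x + 3y = 50.

5x − 3y = −30 and 5x + 3y = 50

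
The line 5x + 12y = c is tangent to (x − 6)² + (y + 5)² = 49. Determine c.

Tangency holds when the distance from the centre (6, −5) to the line equals the radius 7:
|5·6 + 12·(−5) − c| / √169 = 7
|c − (−30)| = 7·13, so c = 61 or c = −121.

c = −121 or c = 61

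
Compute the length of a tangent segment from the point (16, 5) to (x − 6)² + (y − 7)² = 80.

2√6

The centre is (6, 7) and r = 4√5. The square of the distance from P to the centre is 100 + 4 = 104.
The tangent meets the radius at right angles, so tangent² = |PO|² − r² = 104 − 80 = 24.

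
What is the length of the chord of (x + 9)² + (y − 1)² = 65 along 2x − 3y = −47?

From the line, y = (47 + 2x)/3. Substituting:
13x² + 338x + 2080 = 0  ⟹  x² + 26x + 160 = 0
x = −10 or x = −16, giving (−10, 9) and (−16, 5).
Chord length = distance between (−10, 9) and (−16, 5) = √52 = 2√13.

2√13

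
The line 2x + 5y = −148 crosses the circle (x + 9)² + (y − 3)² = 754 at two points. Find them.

(−24, −20) and (−14, −24)

Substitute y = (−148 − 2x)/5:
29x² + 1102x + 9744 = 0  ⟹  x² + 38x + 336 = 0
x = −14 or x = −24, giving (−14, −24) and (−24, −20).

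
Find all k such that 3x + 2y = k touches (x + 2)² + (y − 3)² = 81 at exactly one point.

k = ±9√13

For a tangent, require d(centre, line) = r = 9.
|3·(−2) + 2·3 − k| / √13 = 9
|k| = 9√13.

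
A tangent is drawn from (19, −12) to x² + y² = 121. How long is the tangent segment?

8√6

With centre O = (0, 0), |OP|² = 505 and r² = 121.
Power of the point: PT² = |PO|² − r² = 384, so PT = 8√6.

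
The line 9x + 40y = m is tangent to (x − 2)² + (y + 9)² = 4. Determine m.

m = −424 or m = −260

Tangency holds when the distance from the centre (2, −9) to the line equals the radius 2:
|9·2 + 40·(−9) − m| / √1681 = 2
|m − (−342)| = 2·41, so m = −260 or m = −424.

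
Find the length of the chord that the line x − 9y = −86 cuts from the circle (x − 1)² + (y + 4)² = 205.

The distance from (1, −4) to the line is 123/√82, and r² = 205.
Half the chord is √(r² − d²) = √(41/2), so the full chord is √82.

√82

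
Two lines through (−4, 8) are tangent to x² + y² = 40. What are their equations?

x + 3y = 20 and 3x − y = −20

Write the tangent as mx − y + (8 − m·(−4)) = 0 and set its distance from the centre to 2√10:
[m·(4) − (−8)]² = 40(m² + 1)
3m² − 8m − 3 = 0, so m = −1/3 or m = 3.
With m = −1/3: x + 3y = 20. With m = 3: 3x − y = −20.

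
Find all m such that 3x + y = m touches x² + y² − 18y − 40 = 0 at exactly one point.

m = 9 ± 11√10

The line touches the circle iff its distance from (0, 9) is 11:
|3·0 + 1·9 − m| / √10 = 11
|m − (9)| = 11√10.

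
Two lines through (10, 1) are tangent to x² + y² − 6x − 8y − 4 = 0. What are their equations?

2x − 5y = 15 and 5x + 2y = 52

A line y − (1) = m(x − (10)) is tangent when its distance from (3, 4) is √29:
(−7m − (3))² = 29(m² + 1)
10m² + 21m − 10 = 0, so m = 2/5 or m = −5/2.
With m = 2/5: 2x − 5y = 15. With m = −5/2: 5x + 2y = 52.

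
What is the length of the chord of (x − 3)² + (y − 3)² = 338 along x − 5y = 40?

Express y = (−40 + x)/5 and substitute into the circle:
26x² − 260x − 5200 = 0  ⟹  x² − 10x − 200 = 0
x = 20 or x = −10, giving (20, −4) and (−10, −10).
Chord length = distance between (20, −4) and (−10, −10) = √936 = 6√26.

6√26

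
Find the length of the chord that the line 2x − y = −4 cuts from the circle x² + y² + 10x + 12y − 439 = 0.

20√5

Centre (−5, −6), r² = 500. Perpendicular distance d from centre to line = |0| / √5 = 0/√5.
Chord = 2√(r² − d²) = 2·√(500) = 20√5.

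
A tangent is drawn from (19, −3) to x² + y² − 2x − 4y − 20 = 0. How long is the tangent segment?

18

With centre O = (1, 2), |OP|² = 349 and r² = 25.
Power of the point: PT² = |PO|² − r² = 324, so PT = 18.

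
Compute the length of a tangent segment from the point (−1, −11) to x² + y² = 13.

√109

Centre (0, 0), r² = 13. |PO|² = (−1)² + (−11)² = 122.
Power of the point: PT² = |PO|² − r² = 109, so PT = √109.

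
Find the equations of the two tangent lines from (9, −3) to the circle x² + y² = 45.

A line y − (−3) = m(x − (9)) is tangent when its distance from (0, 0) is 3√5:
[m·(−9) − (3)]² = 45(m² + 1)
2m² + 3m − 2 = 0, so m = −2 or m = 1/2.
With m = −2: 2x + y = 15. With m = 1/2: x − 2y = 15.

2x + y = 15 and x − 2y = 15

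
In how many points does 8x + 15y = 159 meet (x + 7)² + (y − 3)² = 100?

1

Centre (−7, 3), r² = 100. Distance² from centre to line = (−170)²/289 = 100.
Since d² = r², the line is tangent.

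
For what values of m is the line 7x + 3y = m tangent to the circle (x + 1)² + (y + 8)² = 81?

m = −31 ± 9√58

The line touches the circle iff its distance from (−1, −8) is 9:
|7·(−1) + 3·(−8) − m| / √58 = 9
|m − (−31)| = 9√58.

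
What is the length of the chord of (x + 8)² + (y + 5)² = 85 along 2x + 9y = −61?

The distance from (−8, −5) to the line is 0/√85, and r² = 85.
Half the chord is √(r² − d²) = √(85), so the full chord is 2√85.

2√85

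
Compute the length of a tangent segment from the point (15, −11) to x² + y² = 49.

With centre O = (0, 0), |OP|² = 346 and r² = 49.
By the tangent–radius right angle, tangent length = √(|PO|² − r²) = √297 = 3√33.

3√33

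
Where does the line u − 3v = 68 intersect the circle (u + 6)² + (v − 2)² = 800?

Express v = (−68 + u)/3 and substitute into the circle:
10u² − 40u − 1400 = 0  ⟹  u² − 4u − 140 = 0
u = 14 or u = −10, giving (14, −18) and (−10, −26).

(−10, −26) and (14, −18)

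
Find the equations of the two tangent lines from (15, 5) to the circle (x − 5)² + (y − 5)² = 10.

Let a tangent through (15, 5) have slope m. Its distance from (5, 5) must equal √10:
(−10m − (0))² = 10(m² + 1)
9m² − 1 = 0, so m = 1/3 or m = −1/3.
Through (15, 5) these give x − 3y = 0 and x + 3y = 30.

x − 3y = 0 and x + 3y = 30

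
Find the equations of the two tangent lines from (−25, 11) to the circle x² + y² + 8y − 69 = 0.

A line y − (11) = m(x − (−25)) is tangent when its distance from (0, −4) is √85:
[m·(25) − (−15)]² = 85(m² + 1)
54m² + 75m + 14 = 0, so m = −7/6 or m = −2/9.
With m = −7/6: 7x + 6y = −109. With m = −2/9: 2x + 9y = 49.

7x + 6y = −109 and 2x + 9y = 49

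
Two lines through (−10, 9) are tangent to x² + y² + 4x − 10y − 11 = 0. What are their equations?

x − 3y = −37 and 3x + y = −21

A line y − (9) = m(x − (−10)) is tangent when its distance from (−2, 5) is 2√10:
[m·(8) − (−4)]² = 40(m² + 1)
3m² + 8m − 3 = 0, so m = 1/3 or m = −3.
Through (−10, 9) these give x − 3y = −37 and 3x + y = −21.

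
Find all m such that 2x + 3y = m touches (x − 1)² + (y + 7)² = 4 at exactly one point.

m = −19 ± 2√13

The line touches the circle iff its distance from (1, −7) is 2:
|2·1 + 3·(−7) − m| / √13 = 2
|m − (−19)| = 2√13.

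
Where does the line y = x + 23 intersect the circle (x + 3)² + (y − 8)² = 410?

From the line, y = x + 23. Substituting:
2x² + 36x − 176 = 0  ⟹  x² + 18x − 88 = 0
x = 4 or x = −22, giving (4, 27) and (−22, 1).

(−22, 1) and (4, 27)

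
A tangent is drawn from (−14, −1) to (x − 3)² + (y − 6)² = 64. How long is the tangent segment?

Centre (3, 6), r² = 64. |PO|² = (−17)² + (−7)² = 338.
By the tangent–radius right angle, tangent length = √(|PO|² − r²) = √274.

√274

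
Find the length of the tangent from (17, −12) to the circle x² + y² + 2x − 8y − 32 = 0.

3√59

The centre is (−1, 4) and r = 7. The square of the distance from P to the centre is 324 + 256 = 580.
By the tangent–radius right angle, tangent length = √(|PO|² − r²) = √531 = 3√59.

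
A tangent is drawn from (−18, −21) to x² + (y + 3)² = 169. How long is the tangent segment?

With centre O = (0, −3), |OP|² = 648 and r² = 169.
The tangent meets the radius at right angles, so tangent² = |PO|² − r² = 648 − 169 = 479.

√479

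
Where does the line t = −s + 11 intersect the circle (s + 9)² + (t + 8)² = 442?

Express t = −s + 11 and substitute into the circle:
2s² − 20s = 0  ⟹  s² − 10s = 0
s = 10 or s = 0, giving (10, 1) and (0, 11).

(0, 11) and (10, 1)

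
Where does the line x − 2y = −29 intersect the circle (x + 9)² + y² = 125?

(−19, 5) and (−7, 11)

Substitute y = (29 + x)/2:
5x² + 130x + 665 = 0  ⟹  x² + 26x + 133 = 0
x = −7 or x = −19, giving (−7, 11) and (−19, 5).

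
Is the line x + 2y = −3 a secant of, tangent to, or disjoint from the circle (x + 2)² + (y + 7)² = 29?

d² = (1·(−2) + 2·(−7) − (−3))²/5 = 169/5; r² = 29.
Since d² > r², the line lies outside the circle.

disjoint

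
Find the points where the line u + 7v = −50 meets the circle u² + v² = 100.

(−8, −6) and (6, −8)

From the line, v = (−50 − u)/7. Substituting:
50u² + 100u − 2400 = 0  ⟹  u² + 2u − 48 = 0
u = 6 or u = −8, giving (6, −8) and (−8, −6).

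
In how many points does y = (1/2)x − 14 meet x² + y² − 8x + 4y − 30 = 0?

0

d² = (1·4 − 2·(−2) − (28))²/5 = 80; r² = 50.
Since d² > r², the line lies outside the circle.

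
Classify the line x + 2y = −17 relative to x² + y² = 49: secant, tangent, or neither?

d² = (1·0 + 2·0 − (−17))²/5 = 289/5; r² = 49.
Since d² > r², the line lies outside the circle.

neither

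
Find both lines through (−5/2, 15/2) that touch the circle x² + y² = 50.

x − y = −10 and x + 7y = 50

Let a tangent through (−5/2, 15/2) have slope m. Its distance from (0, 0) must equal 5√2:
(5/2m − (−15/2))² = 50(m² + 1)
7m² − 6m − 1 = 0, so m = 1 or m = −1/7.
With m = 1: x − y = −10. With m = −1/7: x + 7y = 50.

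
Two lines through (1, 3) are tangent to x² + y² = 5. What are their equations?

x − 2y = −5 and 2x + y = 5

A line y − (3) = m(x − (1)) is tangent when its distance from (0, 0) is √5:
(−1m − (−3))² = 5(m² + 1)
2m² + 3m − 2 = 0, so m = 1/2 or m = −2.
Through (1, 3) these give x − 2y = −5 and 2x + y = 5.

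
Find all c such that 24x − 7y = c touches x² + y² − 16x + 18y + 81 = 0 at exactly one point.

c = 55 or c = 455

The line touches the circle iff its distance from (8, −9) is 8:
|24·8 − 7·(−9) − c| / √625 = 8
|c − (255)| = 8·25, so c = 455 or c = 55.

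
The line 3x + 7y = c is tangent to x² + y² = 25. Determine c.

c = ±5√58

For a tangent, require d(centre, line) = r = 5.
|3·0 + 7·0 − c| / √58 = 5
|c| = 5√58.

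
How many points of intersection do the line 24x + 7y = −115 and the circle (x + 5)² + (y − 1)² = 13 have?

Substituting the line into the circle gives 625x² + 6346x + 15472 = 0.
Δ = 40271716 − 38680000 = 1591716.
Two real roots: the line is a secant.

2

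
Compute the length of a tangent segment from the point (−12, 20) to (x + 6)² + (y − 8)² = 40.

2√35

Centre (−6, 8), r² = 40. |PO|² = (−6)² + (12)² = 180.
Power of the point: PT² = |PO|² − r² = 140, so PT = 2√35.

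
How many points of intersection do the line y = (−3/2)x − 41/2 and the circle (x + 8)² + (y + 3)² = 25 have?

Centre (−8, −3), r² = 25. Distance² from centre to line = (11)²/13 = 121/13.
Since d² < r², the line cuts the circle twice.

2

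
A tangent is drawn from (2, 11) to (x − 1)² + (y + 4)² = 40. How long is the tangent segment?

Centre (1, −4), r² = 40. |PO|² = (1)² + (15)² = 226.
By the tangent–radius right angle, tangent length = √(|PO|² − r²) = √186.

√186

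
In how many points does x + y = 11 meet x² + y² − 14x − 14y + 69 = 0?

d² = (1·7 + 1·7 − (11))²/2 = 9/2; r² = 29.
Since d² < r², the line cuts the circle twice.

2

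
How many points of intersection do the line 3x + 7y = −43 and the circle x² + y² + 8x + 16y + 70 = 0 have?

Substituting the line into the circle gives 58x² + 314x + 463 = 0.
Δ = 98596 − 107416 = −8820.
No real roots: the line does not meet the circle.

0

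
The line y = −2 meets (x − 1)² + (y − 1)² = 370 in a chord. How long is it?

38

Centre (1, 1), r² = 370. Perpendicular distance d from centre to line = |3| / √1 = 3.
Chord = 2√(r² − d²) = 2·√(361) = 38.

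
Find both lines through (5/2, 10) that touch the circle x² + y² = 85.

Let a tangent through (5/2, 10) have slope m. Its distance from (0, 0) must equal √85:
[m·(−5/2) − (−10)]² = 85(m² + 1)
63m² + 40m − 12 = 0, so m = 2/9 or m = −6/7.
With m = 2/9: 2x − 9y = −85. With m = −6/7: 6x + 7y = 85.

2x − 9y = −85 and 6x + 7y = 85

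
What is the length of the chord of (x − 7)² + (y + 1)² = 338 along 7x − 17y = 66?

26√2

The distance from (7, −1) to the line is 0/√338, and r² = 338.
Chord = 2√(r² − d²) = 2·√(338) = 26√2.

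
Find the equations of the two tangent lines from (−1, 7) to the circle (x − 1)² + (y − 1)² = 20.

2x − y = −9 and x + 2y = 13

Let a tangent through (−1, 7) have slope m. Its distance from (1, 1) must equal 2√5:
(2m − (−6))² = 20(m² + 1)
2m² − 3m − 2 = 0, so m = 2 or m = −1/2.
With m = 2: 2x − y = −9. With m = −1/2: x + 2y = 13.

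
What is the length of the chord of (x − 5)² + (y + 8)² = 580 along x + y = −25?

The distance from (5, −8) to the line is 22/√2, and r² = 580.
Half the chord is √(r² − d²) = √(338), so the full chord is 26√2.

26√2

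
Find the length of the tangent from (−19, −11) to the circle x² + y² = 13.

√469

With centre O = (0, 0), |OP|² = 482 and r² = 13.
Power of the point: PT² = |PO|² − r² = 469, so PT = √469.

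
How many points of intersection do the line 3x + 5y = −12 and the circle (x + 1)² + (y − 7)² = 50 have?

Centre (−1, 7), r² = 50. Distance² from centre to line = (44)²/34 = 968/17.
Since d² > r², the line lies outside the circle.

0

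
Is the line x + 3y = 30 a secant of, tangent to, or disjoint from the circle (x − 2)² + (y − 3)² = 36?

Substituting the line into the circle gives 10x² − 78x + 153 = 0.
Discriminant = (−78)² − 4·10·(153) = −36 < 0.
No real roots: the line does not meet the circle.

disjoint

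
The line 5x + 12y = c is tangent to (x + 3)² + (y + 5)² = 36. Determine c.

The line touches the circle iff its distance from (−3, −5) is 6:
|5·(−3) + 12·(−5) − c| / √169 = 6
|c − (−75)| = 6·13, so c = 3 or c = −153.

c = −153 or c = 3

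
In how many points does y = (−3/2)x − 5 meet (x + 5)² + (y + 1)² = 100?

Substituting the line into the circle gives 13x² + 88x − 236 = 0.
Δ = 7744 − (−12272) = 20016.
Two real roots: the line is a secant.

2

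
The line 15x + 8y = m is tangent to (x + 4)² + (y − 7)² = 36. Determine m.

m = −106 or m = 98

Tangency holds when the distance from the centre (−4, 7) to the line equals the radius 6:
|15·(−4) + 8·7 − m| / √289 = 6
|m − (−4)| = 6·17, so m = 98 or m = −106.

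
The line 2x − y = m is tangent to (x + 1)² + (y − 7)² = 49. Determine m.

Tangency holds when the distance from the centre (−1, 7) to the line equals the radius 7:
|2·(−1) − 1·7 − m| / √5 = 7
|m − (−9)| = 7√5.

m = −9 ± 7√5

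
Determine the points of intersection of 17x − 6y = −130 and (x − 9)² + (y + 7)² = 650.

Substitute y = (130 + 17x)/6:
325x² + 5200x + 9100 = 0  ⟹  x² + 16x + 28 = 0
x = −2 or x = −14, giving (−2, 16) and (−14, −18).

(−14, −18) and (−2, 16)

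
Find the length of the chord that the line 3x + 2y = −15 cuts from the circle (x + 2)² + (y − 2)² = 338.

10√13

Substitute y = (−15 − 3x)/2:
13x² + 130x − 975 = 0  ⟹  x² + 10x − 75 = 0
x = 5 or x = −15, giving (5, −15) and (−15, 15).
|(5, −15) − (−15, 15)| = √((20)² + (−30)²) = 10√13.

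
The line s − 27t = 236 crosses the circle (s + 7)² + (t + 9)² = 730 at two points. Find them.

(−34, −10) and (20, −8)

From the line, t = (−236 + s)/27. Substituting:
730s² + 10220s − 496400 = 0  ⟹  s² + 14s − 680 = 0
s = 20 or s = −34, giving (20, −8) and (−34, −10).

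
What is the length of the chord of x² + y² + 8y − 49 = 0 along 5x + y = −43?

√26

Centre (0, −4), r² = 65. Perpendicular distance d from centre to line = |39| / √26 = 39/√26.
Half the chord is √(r² − d²) = √(13/2), so the full chord is √26.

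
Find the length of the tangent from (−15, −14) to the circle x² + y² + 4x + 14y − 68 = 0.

√97

With centre O = (−2, −7), |OP|² = 218 and r² = 121.
The tangent meets the radius at right angles, so tangent² = |PO|² − r² = 218 − 121 = 97.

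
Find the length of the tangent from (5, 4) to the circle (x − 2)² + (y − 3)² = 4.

Centre (2, 3), r² = 4. |PO|² = (3)² + (1)² = 10.
Power of the point: PT² = |PO|² − r² = 6, so PT = √6.

√6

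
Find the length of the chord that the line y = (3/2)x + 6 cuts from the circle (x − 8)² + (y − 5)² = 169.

The distance from (8, 5) to the line is 26/√13, and r² = 169.
Chord = 2√(r² − d²) = 2·√(117) = 6√13.

6√13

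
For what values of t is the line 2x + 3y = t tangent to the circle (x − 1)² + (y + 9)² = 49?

t = −25 ± 7√13

Tangency holds when the distance from the centre (1, −9) to the line equals the radius 7:
|2·1 + 3·(−9) − t| / √13 = 7
|t − (−25)| = 7√13.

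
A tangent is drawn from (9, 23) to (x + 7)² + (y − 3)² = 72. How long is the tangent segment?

The centre is (−7, 3) and r = 6√2. The square of the distance from P to the centre is 256 + 400 = 656.
By the tangent–radius right angle, tangent length = √(|PO|² − r²) = √584 = 2√146.

2√146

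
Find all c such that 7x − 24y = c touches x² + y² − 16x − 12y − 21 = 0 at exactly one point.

c = −363 or c = 187

For a tangent, require d(centre, line) = r = 11.
|7·8 − 24·6 − c| / √625 = 11
|c − (−88)| = 11·25, so c = 187 or c = −363.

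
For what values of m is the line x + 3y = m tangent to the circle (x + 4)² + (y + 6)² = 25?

The line touches the circle iff its distance from (−4, −6) is 5:
|1·(−4) + 3·(−6) − m| / √10 = 5
|m − (−22)| = 5√10.

m = −22 ± 5√10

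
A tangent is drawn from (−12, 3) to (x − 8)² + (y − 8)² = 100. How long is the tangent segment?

Centre (8, 8), r² = 100. |PO|² = (−20)² + (−5)² = 425.
By the tangent–radius right angle, tangent length = √(|PO|² − r²) = √325 = 5√13.

5√13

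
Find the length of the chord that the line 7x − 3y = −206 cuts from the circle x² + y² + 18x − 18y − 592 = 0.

Substitute y = (206 + 7x)/3:
58x² + 2668x + 25984 = 0  ⟹  x² + 46x + 448 = 0
x = −14 or x = −32, giving (−14, 36) and (−32, −6).
|(−14, 36) − (−32, −6)| = √((18)² + (42)²) = 6√58.

6√58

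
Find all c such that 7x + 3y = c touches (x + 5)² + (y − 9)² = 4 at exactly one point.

For a tangent, require d(centre, line) = r = 2.
|7·(−5) + 3·9 − c| / √58 = 2
|c − (−8)| = 2√58.

c = −8 ± 2√58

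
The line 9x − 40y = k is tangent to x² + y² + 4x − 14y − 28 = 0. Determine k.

For a tangent, require d(centre, line) = r = 9.
|9·(−2) − 40·7 − k| / √1681 = 9
|k − (−298)| = 9·41, so k = 71 or k = −667.

k = −667 or k = 71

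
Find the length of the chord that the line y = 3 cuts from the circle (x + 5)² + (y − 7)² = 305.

Centre (−5, 7), r² = 305. Perpendicular distance d from centre to line = |4| / √1 = 4.
Half the chord is √(r² − d²) = √(289), so the full chord is 34.

34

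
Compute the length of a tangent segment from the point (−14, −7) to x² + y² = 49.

14

With centre O = (0, 0), |OP|² = 245 and r² = 49.
The tangent meets the radius at right angles, so tangent² = |PO|² − r² = 245 − 49 = 196.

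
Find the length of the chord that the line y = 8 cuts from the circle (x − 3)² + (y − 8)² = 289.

Substitute y = 8:
x² − 6x − 280 = 0
x = 20 or x = −14, giving (20, 8) and (−14, 8).
|(20, 8) − (−14, 8)| = √((34)² + (0)²) = 34.

34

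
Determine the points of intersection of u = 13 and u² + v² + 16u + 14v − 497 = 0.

The line gives u = 13. Substituting into the circle:
v² + 14v − 120 = 0
v = 6 or v = −20, giving (13, 6) and (13, −20).

(13, −20) and (13, 6)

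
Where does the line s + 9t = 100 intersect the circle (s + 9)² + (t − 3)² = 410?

From the line, t = (100 − s)/9. Substituting:
82s² + 1312s − 21320 = 0  ⟹  s² + 16s − 260 = 0
s = 10 or s = −26, giving (10, 10) and (−26, 14).

(−26, 14) and (10, 10)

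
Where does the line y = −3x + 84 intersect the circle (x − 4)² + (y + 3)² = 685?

Express y = −3x + 84 and substitute into the circle:
10x² − 530x + 6900 = 0  ⟹  x² − 53x + 690 = 0
x = 30 or x = 23, giving (30, −6) and (23, 15).

(23, 15) and (30, −6)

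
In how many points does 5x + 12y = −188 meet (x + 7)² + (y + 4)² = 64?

0

Substituting the line into the circle gives 169x² + 3416x + 17440 = 0.
Discriminant = (3416)² − 4·169·(17440) = −120384 < 0.
No real roots: the line does not meet the circle.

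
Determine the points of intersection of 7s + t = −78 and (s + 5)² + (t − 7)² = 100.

(−13, 13) and (−11, −1)

Substitute t = −7s − 78:
50s² + 1200s + 7150 = 0  ⟹  s² + 24s + 143 = 0
s = −11 or s = −13, giving (−11, −1) and (−13, 13).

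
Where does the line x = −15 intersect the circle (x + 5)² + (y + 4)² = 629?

(−15, −27) and (−15, 19)

The line gives x = −15. Substituting into the circle:
y² + 8y − 513 = 0
y = 19 or y = −27, giving (−15, 19) and (−15, −27).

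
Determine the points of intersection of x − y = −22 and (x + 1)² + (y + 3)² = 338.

(−18, 4) and (−8, 14)

Express y = x + 22 and substitute into the circle:
2x² + 52x + 288 = 0  ⟹  x² + 26x + 144 = 0
x = −8 or x = −18, giving (−8, 14) and (−18, 4).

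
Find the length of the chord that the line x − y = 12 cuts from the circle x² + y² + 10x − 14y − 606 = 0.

Express y = x − 12 and substitute into the circle:
2x² − 28x − 294 = 0  ⟹  x² − 14x − 147 = 0
x = 21 or x = −7, giving (21, 9) and (−7, −19).
|(21, 9) − (−7, −19)| = √((28)² + (28)²) = 28√2.

28√2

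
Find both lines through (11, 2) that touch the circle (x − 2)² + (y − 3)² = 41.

5x + 4y = 63 and 4x − 5y = 34

Let a tangent through (11, 2) have slope m. Its distance from (2, 3) must equal √41:
(−9m − (1))² = 41(m² + 1)
20m² + 9m − 20 = 0, so m = −5/4 or m = 4/5.
With m = −5/4: 5x + 4y = 63. With m = 4/5: 4x − 5y = 34.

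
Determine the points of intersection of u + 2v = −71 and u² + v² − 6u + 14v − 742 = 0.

(−17, −27) and (−1, −35)

Express v = (−71 − u)/2 and substitute into the circle:
5u² + 90u + 85 = 0  ⟹  u² + 18u + 17 = 0
u = −1 or u = −17, giving (−1, −35) and (−17, −27).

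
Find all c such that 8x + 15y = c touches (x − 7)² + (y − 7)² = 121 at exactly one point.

The line touches the circle iff its distance from (7, 7) is 11:
|8·7 + 15·7 − c| / √289 = 11
|c − (161)| = 11·17, so c = 348 or c = −26.

c = −26 or c = 348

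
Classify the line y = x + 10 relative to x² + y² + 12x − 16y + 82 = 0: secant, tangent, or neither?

Centre (−6, 8), r² = 18. Distance² from centre to line = (−4)²/2 = 8.
Since d² < r², the line cuts the circle twice.

secant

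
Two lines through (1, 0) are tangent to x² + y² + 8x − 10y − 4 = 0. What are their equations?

x − 2y = 1 and 2x − y = 2

Write the tangent as mx − y + (0 − m·(1)) = 0 and set its distance from the centre to 3√5:
[m·(−5) − (5)]² = 45(m² + 1)
2m² − 5m + 2 = 0, so m = 1/2 or m = 2.
Through (1, 0) these give x − 2y = 1 and 2x − y = 2.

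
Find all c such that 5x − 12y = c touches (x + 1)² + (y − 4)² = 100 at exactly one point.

c = −183 or c = 77

Tangency holds when the distance from the centre (−1, 4) to the line equals the radius 10:
|5·(−1) − 12·4 − c| / √169 = 10
|c − (−53)| = 10·13, so c = 77 or c = −183.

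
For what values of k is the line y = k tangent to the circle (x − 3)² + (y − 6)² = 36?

For a tangent, require d(centre, line) = r = 6.
|0·3 + 1·6 − k| / √1 = 6
|k − (6)| = 6, so k = 12 or k = 0.

k = 0 or k = 12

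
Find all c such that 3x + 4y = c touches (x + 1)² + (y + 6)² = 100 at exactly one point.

c = −77 or c = 23

The line touches the circle iff its distance from (−1, −6) is 10:
|3·(−1) + 4·(−6) − c| / √25 = 10
|c − (−27)| = 10·5, so c = 23 or c = −77.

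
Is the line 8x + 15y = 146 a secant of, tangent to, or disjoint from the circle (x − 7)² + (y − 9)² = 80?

secant

d² = (8·7 + 15·9 − (146))²/289 = 2025/289; r² = 80.
Since d² < r², the line cuts the circle twice.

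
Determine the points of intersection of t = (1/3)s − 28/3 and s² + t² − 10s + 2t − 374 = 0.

From the line, t = (−28 + s)/3. Substituting:
10s² − 140s − 2750 = 0  ⟹  s² − 14s − 275 = 0
s = 25 or s = −11, giving (25, −1) and (−11, −13).

(−11, −13) and (25, −1)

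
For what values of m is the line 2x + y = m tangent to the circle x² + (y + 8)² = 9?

m = −8 ± 3√5

For a tangent, require d(centre, line) = r = 3.
|2·0 + 1·(−8) − m| / √5 = 3
|m − (−8)| = 3√5.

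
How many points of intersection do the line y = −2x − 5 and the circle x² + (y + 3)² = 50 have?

2

Substituting the line into the circle gives 5x² + 8x − 46 = 0.
Discriminant = (8)² − 4·5·(−46) = 984 > 0.
Two real roots: the line is a secant.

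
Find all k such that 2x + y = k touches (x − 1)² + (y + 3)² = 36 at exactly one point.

Tangency holds when the distance from the centre (1, −3) to the line equals the radius 6:
|2·1 + 1·(−3) − k| / √5 = 6
|k − (−1)| = 6√5.

k = −1 ± 6√5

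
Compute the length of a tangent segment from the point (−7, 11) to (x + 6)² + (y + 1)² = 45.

10

With centre O = (−6, −1), |OP|² = 145 and r² = 45.
Power of the point: PT² = |PO|² − r² = 100, so PT = 10.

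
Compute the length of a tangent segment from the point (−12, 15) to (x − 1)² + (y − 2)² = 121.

Centre (1, 2), r² = 121. |PO|² = (−13)² + (13)² = 338.
Power of the point: PT² = |PO|² − r² = 217, so PT = √217.

√217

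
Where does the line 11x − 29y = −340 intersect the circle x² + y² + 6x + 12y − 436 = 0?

Express y = (340 + 11x)/29 and substitute into the circle:
962x² + 16354x − 132756 = 0  ⟹  x² + 17x − 138 = 0
x = 6 or x = −23, giving (6, 14) and (−23, 3).

(−23, 3) and (6, 14)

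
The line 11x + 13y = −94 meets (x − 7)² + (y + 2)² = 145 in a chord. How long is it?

√290

Express y = (−94 − 11x)/13 and substitute into the circle:
290x² − 870x − 11600 = 0  ⟹  x² − 3x − 40 = 0
x = 8 or x = −5, giving (8, −14) and (−5, −3).
|(8, −14) − (−5, −3)| = √((13)² + (−11)²) = √290.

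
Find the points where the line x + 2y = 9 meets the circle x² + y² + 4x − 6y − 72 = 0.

(−9, 9) and (7, 1)

Express y = (9 − x)/2 and substitute into the circle:
5x² + 10x − 315 = 0  ⟹  x² + 2x − 63 = 0
x = 7 or x = −9, giving (7, 1) and (−9, 9).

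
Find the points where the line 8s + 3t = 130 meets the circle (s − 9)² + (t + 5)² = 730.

Substitute t = (130 − 8s)/3:
73s² − 2482s + 15184 = 0  ⟹  s² − 34s + 208 = 0
s = 26 or s = 8, giving (26, −26) and (8, 22).

(8, 22) and (26, −26)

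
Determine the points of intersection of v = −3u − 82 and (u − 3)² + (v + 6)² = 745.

Express v = −3u − 82 and substitute into the circle:
10u² + 450u + 5040 = 0  ⟹  u² + 45u + 504 = 0
u = −21 or u = −24, giving (−21, −19) and (−24, −10).

(−24, −10) and (−21, −19)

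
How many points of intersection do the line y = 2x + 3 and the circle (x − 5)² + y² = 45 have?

Substituting the line into the circle gives 5x² + 2x − 11 = 0.
Discriminant = (2)² − 4·5·(−11) = 224 > 0.
Two real roots: the line is a secant.

2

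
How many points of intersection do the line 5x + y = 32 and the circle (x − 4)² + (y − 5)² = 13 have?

Substituting the line into the circle gives 26x² − 278x + 732 = 0.
Δ = 77284 − 76128 = 1156.
Two real roots: the line is a secant.

2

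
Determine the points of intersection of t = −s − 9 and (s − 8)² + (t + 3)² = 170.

(−5, −4) and (7, −16)

Express t = −s − 9 and substitute into the circle:
2s² − 4s − 70 = 0  ⟹  s² − 2s − 35 = 0
s = 7 or s = −5, giving (7, −16) and (−5, −4).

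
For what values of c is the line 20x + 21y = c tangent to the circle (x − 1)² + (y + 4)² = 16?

c = −180 or c = 52

For a tangent, require d(centre, line) = r = 4.
|20·1 + 21·(−4) − c| / √841 = 4
|c − (−64)| = 4·29, so c = 52 or c = −180.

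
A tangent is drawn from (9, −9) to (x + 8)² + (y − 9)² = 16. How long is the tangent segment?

√597

With centre O = (−8, 9), |OP|² = 613 and r² = 16.
The tangent meets the radius at right angles, so tangent² = |PO|² − r² = 613 − 16 = 597.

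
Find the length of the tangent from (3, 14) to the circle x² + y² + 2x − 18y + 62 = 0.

Centre (−1, 9), r² = 20. |PO|² = (4)² + (5)² = 41.
The tangent meets the radius at right angles, so tangent² = |PO|² − r² = 41 − 20 = 21.

√21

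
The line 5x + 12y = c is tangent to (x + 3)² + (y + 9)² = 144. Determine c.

For a tangent, require d(centre, line) = r = 12.
|5·(−3) + 12·(−9) − c| / √169 = 12
|c − (−123)| = 12·13, so c = 33 or c = −279.

c = −279 or c = 33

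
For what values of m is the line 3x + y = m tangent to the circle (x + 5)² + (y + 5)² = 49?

For a tangent, require d(centre, line) = r = 7.
|3·(−5) + 1·(−5) − m| / √10 = 7
|m − (−20)| = 7√10.

m = −20 ± 7√10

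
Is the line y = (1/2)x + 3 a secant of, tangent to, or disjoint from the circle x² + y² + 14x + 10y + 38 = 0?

d² = (1·(−7) − 2·(−5) − (−6))²/5 = 81/5; r² = 36.
Since d² < r², the line cuts the circle twice.

secant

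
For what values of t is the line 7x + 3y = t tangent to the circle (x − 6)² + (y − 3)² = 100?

The line touches the circle iff its distance from (6, 3) is 10:
|7·6 + 3·3 − t| / √58 = 10
|t − (51)| = 10√58.

t = 51 ± 10√58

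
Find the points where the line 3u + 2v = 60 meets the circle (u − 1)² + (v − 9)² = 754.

(−4, 36) and (24, −6)

Express v = (60 − 3u)/2 and substitute into the circle:
13u² − 260u − 1248 = 0  ⟹  u² − 20u − 96 = 0
u = 24 or u = −4, giving (24, −6) and (−4, 36).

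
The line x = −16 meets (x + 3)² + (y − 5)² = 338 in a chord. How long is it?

26

Centre (−3, 5), r² = 338. Perpendicular distance d from centre to line = |13| / √1 = 13.
Half the chord is √(r² − d²) = √(169), so the full chord is 26.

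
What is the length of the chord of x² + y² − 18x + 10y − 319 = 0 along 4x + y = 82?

8√17

The distance from (9, −5) to the line is 51/√17, and r² = 425.
Half the chord is √(r² − d²) = √(272), so the full chord is 8√17.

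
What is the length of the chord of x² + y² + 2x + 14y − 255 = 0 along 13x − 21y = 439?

Substitute y = (−439 + 13x)/21:
610x² − 6710x − 48800 = 0  ⟹  x² − 11x − 80 = 0
x = 16 or x = −5, giving (16, −11) and (−5, −24).
|(16, −11) − (−5, −24)| = √((21)² + (13)²) = √610.

√610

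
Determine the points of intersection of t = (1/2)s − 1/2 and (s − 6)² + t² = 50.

(−1, −1) and (11, 5)

Express t = (−1 + s)/2 and substitute into the circle:
5s² − 50s − 55 = 0  ⟹  s² − 10s − 11 = 0
s = 11 or s = −1, giving (11, 5) and (−1, −1).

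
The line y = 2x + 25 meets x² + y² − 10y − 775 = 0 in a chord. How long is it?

From the line, y = 2x + 25. Substituting:
5x² + 80x − 400 = 0  ⟹  x² + 16x − 80 = 0
x = 4 or x = −20, giving (4, 33) and (−20, −15).
|(4, 33) − (−20, −15)| = √((24)² + (48)²) = 24√5.

24√5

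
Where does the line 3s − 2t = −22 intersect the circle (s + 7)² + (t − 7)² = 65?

Express t = (22 + 3s)/2 and substitute into the circle:
13s² + 104s = 0  ⟹  s² + 8s = 0
s = 0 or s = −8, giving (0, 11) and (−8, −1).

(−8, −1) and (0, 11)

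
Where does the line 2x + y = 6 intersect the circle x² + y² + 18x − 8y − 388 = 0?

(−10, 26) and (8, −10)

Express y = −2x + 6 and substitute into the circle:
5x² + 10x − 400 = 0  ⟹  x² + 2x − 80 = 0
x = 8 or x = −10, giving (8, −10) and (−10, 26).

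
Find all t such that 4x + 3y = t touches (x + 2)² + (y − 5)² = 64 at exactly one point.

The line touches the circle iff its distance from (−2, 5) is 8:
|4·(−2) + 3·5 − t| / √25 = 8
|t − (7)| = 8·5, so t = 47 or t = −33.

t = −33 or t = 47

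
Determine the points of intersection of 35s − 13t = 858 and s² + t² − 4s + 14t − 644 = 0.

(13, −31) and (26, 4)

Express t = (−858 + 35s)/13 and substitute into the circle:
1394s² − 54366s + 471172 = 0  ⟹  s² − 39s + 338 = 0
s = 26 or s = 13, giving (26, 4) and (13, −31).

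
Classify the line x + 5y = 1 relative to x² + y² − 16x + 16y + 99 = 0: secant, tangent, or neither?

neither

d² = (1·8 + 5·(−8) − (1))²/26 = 1089/26; r² = 29.
Since d² > r², the line lies outside the circle.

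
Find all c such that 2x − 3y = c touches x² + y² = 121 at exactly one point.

Tangency holds when the distance from the centre (0, 0) to the line equals the radius 11:
|2·0 − 3·0 − c| / √13 = 11
|c| = 11√13.

c = ±11√13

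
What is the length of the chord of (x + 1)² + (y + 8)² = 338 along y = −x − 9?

Centre (−1, −8), r² = 338. Perpendicular distance d from centre to line = |0| / √2 = 0/√2.
Chord = 2√(r² − d²) = 2·√(338) = 26√2.

26√2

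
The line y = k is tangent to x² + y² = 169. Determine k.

k = −13 or k = 13

For a tangent, require d(centre, line) = r = 13.
|0·0 + 1·0 − k| / √1 = 13
|k| = 13, so k = 13 or k = −13.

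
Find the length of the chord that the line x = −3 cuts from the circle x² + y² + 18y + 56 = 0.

The line gives x = −3. Substituting into the circle:
y² + 18y + 65 = 0
y = −5 or y = −13, giving (−3, −5) and (−3, −13).
|(−3, −5) − (−3, −13)| = √((0)² + (8)²) = 8.

8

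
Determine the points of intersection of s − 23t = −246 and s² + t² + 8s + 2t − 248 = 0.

(−16, 10) and (7, 11)

Substitute t = (246 + s)/23:
530s² + 4770s − 59360 = 0  ⟹  s² + 9s − 112 = 0
s = 7 or s = −16, giving (7, 11) and (−16, 10).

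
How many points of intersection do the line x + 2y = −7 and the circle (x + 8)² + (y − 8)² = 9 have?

0

Substituting the line into the circle gives 5x² + 110x + 749 = 0.
Δ = 12100 − 14980 = −2880.
No real roots: the line does not meet the circle.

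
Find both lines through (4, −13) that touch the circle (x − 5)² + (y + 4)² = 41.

4x − 5y = 81 and 5x + 4y = −32

Write the tangent as mx − y + (−13 − m·(4)) = 0 and set its distance from the centre to √41:
(1m − (9))² = 41(m² + 1)
20m² + 9m − 20 = 0, so m = 4/5 or m = −5/4.
With m = 4/5: 4x − 5y = 81. With m = −5/4: 5x + 4y = −32.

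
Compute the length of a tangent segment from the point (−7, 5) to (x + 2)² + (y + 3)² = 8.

9

With centre O = (−2, −3), |OP|² = 89 and r² = 8.
By the tangent–radius right angle, tangent length = √(|PO|² − r²) = √81 = 9.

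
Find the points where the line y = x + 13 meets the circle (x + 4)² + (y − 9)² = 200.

(−14, −1) and (6, 19)

Express y = x + 13 and substitute into the circle:
2x² + 16x − 168 = 0  ⟹  x² + 8x − 84 = 0
x = 6 or x = −14, giving (6, 19) and (−14, −1).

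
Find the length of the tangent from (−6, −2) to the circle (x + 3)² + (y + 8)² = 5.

Centre (−3, −8), r² = 5. |PO|² = (−3)² + (6)² = 45.
By the tangent–radius right angle, tangent length = √(|PO|² − r²) = √40 = 2√10.

2√10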